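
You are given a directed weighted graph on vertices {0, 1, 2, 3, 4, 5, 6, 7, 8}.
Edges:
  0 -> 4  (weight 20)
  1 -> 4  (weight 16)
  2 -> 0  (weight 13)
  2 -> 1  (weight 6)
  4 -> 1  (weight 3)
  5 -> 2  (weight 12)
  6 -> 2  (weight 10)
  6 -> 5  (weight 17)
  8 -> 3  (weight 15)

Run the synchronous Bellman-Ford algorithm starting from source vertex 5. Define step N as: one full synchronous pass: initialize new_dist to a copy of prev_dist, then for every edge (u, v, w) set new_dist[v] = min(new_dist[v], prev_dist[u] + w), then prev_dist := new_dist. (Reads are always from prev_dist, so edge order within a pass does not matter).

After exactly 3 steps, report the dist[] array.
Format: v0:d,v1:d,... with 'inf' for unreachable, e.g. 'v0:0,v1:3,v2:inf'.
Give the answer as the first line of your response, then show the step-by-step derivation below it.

v0:25,v1:18,v2:12,v3:inf,v4:34,v5:0,v6:inf,v7:inf,v8:inf

step 1: dist = v0:inf,v1:inf,v2:12,v3:inf,v4:inf,v5:0,v6:inf,v7:inf,v8:inf
step 2: dist = v0:25,v1:18,v2:12,v3:inf,v4:inf,v5:0,v6:inf,v7:inf,v8:inf
step 3: dist = v0:25,v1:18,v2:12,v3:inf,v4:34,v5:0,v6:inf,v7:inf,v8:inf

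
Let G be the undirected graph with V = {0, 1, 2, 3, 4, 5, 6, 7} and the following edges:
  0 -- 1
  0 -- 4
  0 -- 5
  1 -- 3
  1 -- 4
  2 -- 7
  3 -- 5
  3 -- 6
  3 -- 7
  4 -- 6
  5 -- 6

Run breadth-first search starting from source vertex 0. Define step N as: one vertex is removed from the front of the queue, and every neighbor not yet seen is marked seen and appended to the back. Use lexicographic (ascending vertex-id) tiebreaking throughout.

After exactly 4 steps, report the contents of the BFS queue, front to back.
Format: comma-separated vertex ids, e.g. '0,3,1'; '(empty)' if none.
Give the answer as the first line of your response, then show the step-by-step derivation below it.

3,6

step 1: dequeue 0; queue=[1,4,5]; order=0
step 2: dequeue 1; queue=[4,5,3]; order=0,1
step 3: dequeue 4; queue=[5,3,6]; order=0,1,4
step 4: dequeue 5; queue=[3,6]; order=0,1,4,5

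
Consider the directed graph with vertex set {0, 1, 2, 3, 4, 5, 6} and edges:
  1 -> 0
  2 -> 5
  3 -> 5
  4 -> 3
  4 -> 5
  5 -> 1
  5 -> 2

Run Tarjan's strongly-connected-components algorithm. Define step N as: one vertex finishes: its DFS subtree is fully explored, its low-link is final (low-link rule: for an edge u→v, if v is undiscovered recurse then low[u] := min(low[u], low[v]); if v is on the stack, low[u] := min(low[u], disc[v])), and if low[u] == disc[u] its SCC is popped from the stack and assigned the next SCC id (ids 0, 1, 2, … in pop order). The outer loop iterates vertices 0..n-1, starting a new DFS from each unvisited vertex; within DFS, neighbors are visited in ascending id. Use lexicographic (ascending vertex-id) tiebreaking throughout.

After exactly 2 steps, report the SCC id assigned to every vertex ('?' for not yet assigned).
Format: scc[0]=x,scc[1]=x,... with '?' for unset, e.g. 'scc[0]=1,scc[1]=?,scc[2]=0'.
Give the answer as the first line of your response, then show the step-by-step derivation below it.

scc[0]=0,scc[1]=1,scc[2]=?,scc[3]=?,scc[4]=?,scc[5]=?,scc[6]=?

step 1: low=(low[0]=0,low[1]=?,low[2]=?,low[3]=?,low[4]=?,low[5]=?,low[6]=?); scc=(scc[0]=0,scc[1]=?,scc[2]=?,scc[3]=?,scc[4]=?,scc[5]=?,scc[6]=?)
step 2: low=(low[0]=0,low[1]=1,low[2]=?,low[3]=?,low[4]=?,low[5]=?,low[6]=?); scc=(scc[0]=0,scc[1]=1,scc[2]=?,scc[3]=?,scc[4]=?,scc[5]=?,scc[6]=?)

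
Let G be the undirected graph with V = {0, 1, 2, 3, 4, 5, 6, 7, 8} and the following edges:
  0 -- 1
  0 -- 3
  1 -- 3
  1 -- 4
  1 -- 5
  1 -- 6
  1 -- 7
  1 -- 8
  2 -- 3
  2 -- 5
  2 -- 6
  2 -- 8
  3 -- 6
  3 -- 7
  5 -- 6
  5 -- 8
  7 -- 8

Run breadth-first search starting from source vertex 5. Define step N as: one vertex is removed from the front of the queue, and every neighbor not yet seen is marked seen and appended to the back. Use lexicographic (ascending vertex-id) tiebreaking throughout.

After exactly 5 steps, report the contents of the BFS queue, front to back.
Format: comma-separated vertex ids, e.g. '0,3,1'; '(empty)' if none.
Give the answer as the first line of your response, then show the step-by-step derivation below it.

0,3,4,7

step 1: dequeue 5; queue=[1,2,6,8]; order=5
step 2: dequeue 1; queue=[2,6,8,0,3,4,7]; order=5,1
step 3: dequeue 2; queue=[6,8,0,3,4,7]; order=5,1,2
step 4: dequeue 6; queue=[8,0,3,4,7]; order=5,1,2,6
step 5: dequeue 8; queue=[0,3,4,7]; order=5,1,2,6,8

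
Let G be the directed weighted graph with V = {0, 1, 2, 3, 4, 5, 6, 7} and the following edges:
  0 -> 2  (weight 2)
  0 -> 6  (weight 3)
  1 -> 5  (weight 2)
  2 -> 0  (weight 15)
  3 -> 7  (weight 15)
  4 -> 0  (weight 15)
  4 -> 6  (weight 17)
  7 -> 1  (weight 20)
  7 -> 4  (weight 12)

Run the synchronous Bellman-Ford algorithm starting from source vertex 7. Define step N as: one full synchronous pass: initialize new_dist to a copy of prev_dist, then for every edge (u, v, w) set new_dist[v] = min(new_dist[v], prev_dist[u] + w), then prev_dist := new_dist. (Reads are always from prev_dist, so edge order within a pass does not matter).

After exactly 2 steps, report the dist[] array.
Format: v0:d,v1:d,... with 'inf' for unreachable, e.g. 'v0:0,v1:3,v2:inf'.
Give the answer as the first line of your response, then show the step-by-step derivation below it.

v0:27,v1:20,v2:inf,v3:inf,v4:12,v5:22,v6:29,v7:0

step 1: dist = v0:inf,v1:20,v2:inf,v3:inf,v4:12,v5:inf,v6:inf,v7:0
step 2: dist = v0:27,v1:20,v2:inf,v3:inf,v4:12,v5:22,v6:29,v7:0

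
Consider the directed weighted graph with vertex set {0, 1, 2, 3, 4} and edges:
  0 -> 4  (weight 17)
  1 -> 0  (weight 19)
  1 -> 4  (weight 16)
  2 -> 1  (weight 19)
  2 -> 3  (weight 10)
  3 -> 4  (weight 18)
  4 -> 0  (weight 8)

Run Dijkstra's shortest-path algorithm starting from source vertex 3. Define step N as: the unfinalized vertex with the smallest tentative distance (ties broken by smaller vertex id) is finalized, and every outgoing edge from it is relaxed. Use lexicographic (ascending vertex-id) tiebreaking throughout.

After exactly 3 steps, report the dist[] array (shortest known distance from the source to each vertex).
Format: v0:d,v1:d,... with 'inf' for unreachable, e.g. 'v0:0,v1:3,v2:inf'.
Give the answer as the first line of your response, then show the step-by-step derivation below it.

v0:26,v1:inf,v2:inf,v3:0,v4:18

step 1: dist = v0:inf,v1:inf,v2:inf,v3:0,v4:18
step 2: dist = v0:26,v1:inf,v2:inf,v3:0,v4:18
step 3: dist = v0:26,v1:inf,v2:inf,v3:0,v4:18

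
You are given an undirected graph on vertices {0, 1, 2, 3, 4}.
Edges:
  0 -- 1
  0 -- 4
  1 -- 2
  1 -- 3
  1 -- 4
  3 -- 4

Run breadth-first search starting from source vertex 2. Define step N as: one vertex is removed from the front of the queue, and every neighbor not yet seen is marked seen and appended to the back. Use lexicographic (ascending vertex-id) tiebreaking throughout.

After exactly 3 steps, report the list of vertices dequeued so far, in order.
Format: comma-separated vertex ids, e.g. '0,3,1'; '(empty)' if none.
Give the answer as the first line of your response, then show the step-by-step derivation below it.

2,1,0

step 1: dequeue 2; queue=[1]; order=2
step 2: dequeue 1; queue=[0,3,4]; order=2,1
step 3: dequeue 0; queue=[3,4]; order=2,1,0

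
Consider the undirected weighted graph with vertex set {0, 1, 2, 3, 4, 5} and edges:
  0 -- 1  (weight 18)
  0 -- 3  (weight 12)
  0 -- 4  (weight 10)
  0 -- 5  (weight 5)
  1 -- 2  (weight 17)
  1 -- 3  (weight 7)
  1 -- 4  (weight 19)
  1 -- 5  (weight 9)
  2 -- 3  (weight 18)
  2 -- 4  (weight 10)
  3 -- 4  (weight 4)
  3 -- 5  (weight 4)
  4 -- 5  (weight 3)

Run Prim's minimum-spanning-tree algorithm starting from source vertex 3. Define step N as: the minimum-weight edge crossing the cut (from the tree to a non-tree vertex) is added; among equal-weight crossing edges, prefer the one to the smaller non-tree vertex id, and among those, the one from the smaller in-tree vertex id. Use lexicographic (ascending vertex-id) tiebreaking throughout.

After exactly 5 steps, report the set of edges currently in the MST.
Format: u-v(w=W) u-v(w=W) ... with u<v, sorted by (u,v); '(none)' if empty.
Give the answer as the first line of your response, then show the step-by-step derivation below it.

0-5(w=5) 1-3(w=7) 2-4(w=10) 3-4(w=4) 4-5(w=3)

step 1: add edge 3-4 (w=4); MST = {3-4(w=4)}
step 2: add edge 4-5 (w=3); MST = {3-4(w=4) 4-5(w=3)}
step 3: add edge 0-5 (w=5); MST = {0-5(w=5) 3-4(w=4) 4-5(w=3)}
step 4: add edge 1-3 (w=7); MST = {0-5(w=5) 1-3(w=7) 3-4(w=4) 4-5(w=3)}
step 5: add edge 2-4 (w=10); MST = {0-5(w=5) 1-3(w=7) 2-4(w=10) 3-4(w=4) 4-5(w=3)}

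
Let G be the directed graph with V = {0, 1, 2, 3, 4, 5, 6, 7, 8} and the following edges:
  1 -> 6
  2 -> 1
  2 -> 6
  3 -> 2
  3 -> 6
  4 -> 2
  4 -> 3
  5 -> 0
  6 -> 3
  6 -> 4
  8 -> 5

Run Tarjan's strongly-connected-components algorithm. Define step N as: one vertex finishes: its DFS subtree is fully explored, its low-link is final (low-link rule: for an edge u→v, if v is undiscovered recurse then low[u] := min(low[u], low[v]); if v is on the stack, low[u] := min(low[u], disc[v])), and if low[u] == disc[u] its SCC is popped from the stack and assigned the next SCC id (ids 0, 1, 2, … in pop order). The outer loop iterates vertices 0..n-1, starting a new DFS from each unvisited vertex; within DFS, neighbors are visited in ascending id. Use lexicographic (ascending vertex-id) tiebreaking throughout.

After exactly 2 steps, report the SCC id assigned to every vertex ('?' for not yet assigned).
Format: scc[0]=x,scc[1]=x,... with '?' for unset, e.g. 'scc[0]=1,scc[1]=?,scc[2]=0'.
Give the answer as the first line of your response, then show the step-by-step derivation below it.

scc[0]=0,scc[1]=?,scc[2]=?,scc[3]=?,scc[4]=?,scc[5]=?,scc[6]=?,scc[7]=?,scc[8]=?

step 1: low=(low[0]=0,low[1]=?,low[2]=?,low[3]=?,low[4]=?,low[5]=?,low[6]=?,low[7]=?,low[8]=?); scc=(scc[0]=0,scc[1]=?,scc[2]=?,scc[3]=?,scc[4]=?,scc[5]=?,scc[6]=?,scc[7]=?,scc[8]=?)
step 2: low=(low[0]=0,low[1]=1,low[2]=1,low[3]=3,low[4]=?,low[5]=?,low[6]=2,low[7]=?,low[8]=?); scc=(scc[0]=0,scc[1]=?,scc[2]=?,scc[3]=?,scc[4]=?,scc[5]=?,scc[6]=?,scc[7]=?,scc[8]=?)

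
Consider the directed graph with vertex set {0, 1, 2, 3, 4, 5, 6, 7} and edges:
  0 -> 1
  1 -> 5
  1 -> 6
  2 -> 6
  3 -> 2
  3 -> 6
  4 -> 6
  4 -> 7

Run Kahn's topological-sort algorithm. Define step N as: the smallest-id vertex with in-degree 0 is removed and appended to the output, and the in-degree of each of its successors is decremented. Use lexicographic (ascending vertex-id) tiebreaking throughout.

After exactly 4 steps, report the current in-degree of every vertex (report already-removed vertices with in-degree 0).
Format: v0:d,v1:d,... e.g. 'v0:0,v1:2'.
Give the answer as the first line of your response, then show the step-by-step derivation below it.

v0:0,v1:0,v2:0,v3:0,v4:0,v5:0,v6:1,v7:1

step 1: output 0; order=[0]; indeg=(0,0,1,0,0,1,4,1)
step 2: output 1; order=[0,1]; indeg=(0,0,1,0,0,0,3,1)
step 3: output 3; order=[0,1,3]; indeg=(0,0,0,0,0,0,2,1)
step 4: output 2; order=[0,1,3,2]; indeg=(0,0,0,0,0,0,1,1)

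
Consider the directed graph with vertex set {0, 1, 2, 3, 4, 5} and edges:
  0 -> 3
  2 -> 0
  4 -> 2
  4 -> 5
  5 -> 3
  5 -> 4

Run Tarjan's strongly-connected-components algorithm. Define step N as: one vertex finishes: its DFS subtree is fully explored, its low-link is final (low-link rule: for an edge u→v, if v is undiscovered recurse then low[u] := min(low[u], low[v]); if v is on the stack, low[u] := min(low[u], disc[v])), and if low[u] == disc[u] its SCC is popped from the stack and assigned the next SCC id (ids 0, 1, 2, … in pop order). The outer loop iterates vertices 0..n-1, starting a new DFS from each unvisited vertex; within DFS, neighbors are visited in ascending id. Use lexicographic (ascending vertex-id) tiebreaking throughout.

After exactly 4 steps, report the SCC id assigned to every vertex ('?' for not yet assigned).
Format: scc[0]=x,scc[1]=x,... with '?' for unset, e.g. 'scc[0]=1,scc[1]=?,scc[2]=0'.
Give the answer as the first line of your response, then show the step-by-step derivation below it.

scc[0]=1,scc[1]=2,scc[2]=3,scc[3]=0,scc[4]=?,scc[5]=?

step 1: low=(low[0]=0,low[1]=?,low[2]=?,low[3]=1,low[4]=?,low[5]=?); scc=(scc[0]=?,scc[1]=?,scc[2]=?,scc[3]=0,scc[4]=?,scc[5]=?)
step 2: low=(low[0]=0,low[1]=?,low[2]=?,low[3]=1,low[4]=?,low[5]=?); scc=(scc[0]=1,scc[1]=?,scc[2]=?,scc[3]=0,scc[4]=?,scc[5]=?)
step 3: low=(low[0]=0,low[1]=2,low[2]=?,low[3]=1,low[4]=?,low[5]=?); scc=(scc[0]=1,scc[1]=2,scc[2]=?,scc[3]=0,scc[4]=?,scc[5]=?)
step 4: low=(low[0]=0,low[1]=2,low[2]=3,low[3]=1,low[4]=?,low[5]=?); scc=(scc[0]=1,scc[1]=2,scc[2]=3,scc[3]=0,scc[4]=?,scc[5]=?)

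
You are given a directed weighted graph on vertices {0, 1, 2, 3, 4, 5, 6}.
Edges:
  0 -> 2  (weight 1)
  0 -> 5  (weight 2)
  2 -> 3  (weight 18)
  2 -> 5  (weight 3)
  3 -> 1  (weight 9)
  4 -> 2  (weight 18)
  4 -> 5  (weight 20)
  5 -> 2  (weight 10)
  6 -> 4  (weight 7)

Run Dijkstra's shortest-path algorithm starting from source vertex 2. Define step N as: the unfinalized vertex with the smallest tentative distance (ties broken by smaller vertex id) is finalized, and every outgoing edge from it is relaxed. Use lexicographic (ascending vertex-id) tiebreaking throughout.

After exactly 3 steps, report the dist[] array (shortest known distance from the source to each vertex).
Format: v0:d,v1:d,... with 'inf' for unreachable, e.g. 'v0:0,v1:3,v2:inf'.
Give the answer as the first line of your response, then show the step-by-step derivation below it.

v0:inf,v1:27,v2:0,v3:18,v4:inf,v5:3,v6:inf

step 1: dist = v0:inf,v1:inf,v2:0,v3:18,v4:inf,v5:3,v6:inf
step 2: dist = v0:inf,v1:inf,v2:0,v3:18,v4:inf,v5:3,v6:inf
step 3: dist = v0:inf,v1:27,v2:0,v3:18,v4:inf,v5:3,v6:inf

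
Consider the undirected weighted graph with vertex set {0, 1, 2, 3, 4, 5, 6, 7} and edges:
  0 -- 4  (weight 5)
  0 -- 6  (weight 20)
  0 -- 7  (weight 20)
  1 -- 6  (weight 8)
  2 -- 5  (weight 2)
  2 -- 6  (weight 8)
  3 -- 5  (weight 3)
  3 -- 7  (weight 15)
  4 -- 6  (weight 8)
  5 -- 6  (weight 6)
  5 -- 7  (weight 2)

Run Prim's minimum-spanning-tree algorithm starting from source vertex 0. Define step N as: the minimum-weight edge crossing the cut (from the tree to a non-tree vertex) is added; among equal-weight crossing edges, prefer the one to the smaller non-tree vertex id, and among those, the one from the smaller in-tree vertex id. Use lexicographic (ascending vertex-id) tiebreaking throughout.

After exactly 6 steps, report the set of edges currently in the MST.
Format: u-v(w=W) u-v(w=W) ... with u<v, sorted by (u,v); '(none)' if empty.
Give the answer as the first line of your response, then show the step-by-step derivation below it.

0-4(w=5) 2-5(w=2) 3-5(w=3) 4-6(w=8) 5-6(w=6) 5-7(w=2)

step 1: add edge 0-4 (w=5); MST = {0-4(w=5)}
step 2: add edge 4-6 (w=8); MST = {0-4(w=5) 4-6(w=8)}
step 3: add edge 5-6 (w=6); MST = {0-4(w=5) 4-6(w=8) 5-6(w=6)}
step 4: add edge 2-5 (w=2); MST = {0-4(w=5) 2-5(w=2) 4-6(w=8) 5-6(w=6)}
step 5: add edge 5-7 (w=2); MST = {0-4(w=5) 2-5(w=2) 4-6(w=8) 5-6(w=6) 5-7(w=2)}
step 6: add edge 3-5 (w=3); MST = {0-4(w=5) 2-5(w=2) 3-5(w=3) 4-6(w=8) 5-6(w=6) 5-7(w=2)}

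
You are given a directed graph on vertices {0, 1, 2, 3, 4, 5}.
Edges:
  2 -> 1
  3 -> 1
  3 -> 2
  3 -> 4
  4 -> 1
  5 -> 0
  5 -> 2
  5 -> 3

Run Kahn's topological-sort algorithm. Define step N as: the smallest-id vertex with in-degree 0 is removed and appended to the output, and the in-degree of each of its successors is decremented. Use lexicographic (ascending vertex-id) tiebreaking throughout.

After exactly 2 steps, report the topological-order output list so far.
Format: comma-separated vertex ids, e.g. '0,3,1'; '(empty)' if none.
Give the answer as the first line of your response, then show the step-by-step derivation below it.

5,0

step 1: output 5; order=[5]; indeg=(0,3,1,0,1,0)
step 2: output 0; order=[5,0]; indeg=(0,3,1,0,1,0)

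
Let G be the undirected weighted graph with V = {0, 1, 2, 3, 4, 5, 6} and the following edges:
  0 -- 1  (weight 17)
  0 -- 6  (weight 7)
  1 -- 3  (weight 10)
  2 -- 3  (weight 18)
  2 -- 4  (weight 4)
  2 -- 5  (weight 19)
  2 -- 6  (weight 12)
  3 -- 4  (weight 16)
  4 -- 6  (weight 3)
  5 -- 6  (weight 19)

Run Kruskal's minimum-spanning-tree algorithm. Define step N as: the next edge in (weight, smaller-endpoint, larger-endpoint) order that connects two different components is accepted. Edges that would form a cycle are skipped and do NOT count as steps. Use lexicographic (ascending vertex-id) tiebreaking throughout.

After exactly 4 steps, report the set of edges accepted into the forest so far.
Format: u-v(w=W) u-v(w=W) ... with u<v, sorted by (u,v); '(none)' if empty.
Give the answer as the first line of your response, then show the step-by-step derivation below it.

0-6(w=7) 1-3(w=10) 2-4(w=4) 4-6(w=3)

step 1: add edge 4-6 (w=3); MST = {4-6(w=3)}
step 2: add edge 2-4 (w=4); MST = {2-4(w=4) 4-6(w=3)}
step 3: add edge 0-6 (w=7); MST = {0-6(w=7) 2-4(w=4) 4-6(w=3)}
step 4: add edge 1-3 (w=10); MST = {0-6(w=7) 1-3(w=10) 2-4(w=4) 4-6(w=3)}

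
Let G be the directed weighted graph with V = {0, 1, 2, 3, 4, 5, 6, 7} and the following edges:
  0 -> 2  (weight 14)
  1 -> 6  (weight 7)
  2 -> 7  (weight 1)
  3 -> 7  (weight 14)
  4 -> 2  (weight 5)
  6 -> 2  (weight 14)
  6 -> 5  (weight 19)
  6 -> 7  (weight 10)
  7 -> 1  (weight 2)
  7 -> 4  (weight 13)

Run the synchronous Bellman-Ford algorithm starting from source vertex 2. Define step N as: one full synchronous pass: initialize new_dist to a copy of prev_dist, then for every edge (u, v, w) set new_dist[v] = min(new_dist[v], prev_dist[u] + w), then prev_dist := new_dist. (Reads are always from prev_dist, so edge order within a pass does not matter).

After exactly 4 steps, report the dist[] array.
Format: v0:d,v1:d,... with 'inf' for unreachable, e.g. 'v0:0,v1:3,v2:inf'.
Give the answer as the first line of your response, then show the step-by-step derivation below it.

v0:inf,v1:3,v2:0,v3:inf,v4:14,v5:29,v6:10,v7:1

step 1: dist = v0:inf,v1:inf,v2:0,v3:inf,v4:inf,v5:inf,v6:inf,v7:1
step 2: dist = v0:inf,v1:3,v2:0,v3:inf,v4:14,v5:inf,v6:inf,v7:1
step 3: dist = v0:inf,v1:3,v2:0,v3:inf,v4:14,v5:inf,v6:10,v7:1
step 4: dist = v0:inf,v1:3,v2:0,v3:inf,v4:14,v5:29,v6:10,v7:1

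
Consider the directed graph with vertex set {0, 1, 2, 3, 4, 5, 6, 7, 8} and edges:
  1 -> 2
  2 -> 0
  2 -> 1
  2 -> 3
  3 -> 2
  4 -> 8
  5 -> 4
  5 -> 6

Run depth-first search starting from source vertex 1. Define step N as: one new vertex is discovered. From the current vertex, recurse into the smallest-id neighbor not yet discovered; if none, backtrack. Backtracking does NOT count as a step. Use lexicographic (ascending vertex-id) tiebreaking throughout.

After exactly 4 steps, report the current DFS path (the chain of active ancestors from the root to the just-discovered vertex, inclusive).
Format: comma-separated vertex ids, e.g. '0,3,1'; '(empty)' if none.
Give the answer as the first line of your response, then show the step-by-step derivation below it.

1,2,3

step 1: discover 1; path=1; order=1
step 2: discover 2; path=1>2; order=1,2
step 3: discover 0; path=1>2>0; order=1,2,0
step 4: discover 3; path=1>2>3; order=1,2,0,3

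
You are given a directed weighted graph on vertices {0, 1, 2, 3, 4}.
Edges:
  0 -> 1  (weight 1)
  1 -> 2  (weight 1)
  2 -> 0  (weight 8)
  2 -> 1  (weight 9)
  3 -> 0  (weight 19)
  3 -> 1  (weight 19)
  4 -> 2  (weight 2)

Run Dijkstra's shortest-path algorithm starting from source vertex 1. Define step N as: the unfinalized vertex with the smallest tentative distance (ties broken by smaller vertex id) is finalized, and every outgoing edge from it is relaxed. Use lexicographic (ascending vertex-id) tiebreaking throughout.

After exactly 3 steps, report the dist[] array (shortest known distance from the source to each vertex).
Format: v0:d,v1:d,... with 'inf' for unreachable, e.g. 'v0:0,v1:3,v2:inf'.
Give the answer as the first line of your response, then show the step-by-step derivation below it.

v0:9,v1:0,v2:1,v3:inf,v4:inf

step 1: dist = v0:inf,v1:0,v2:1,v3:inf,v4:inf
step 2: dist = v0:9,v1:0,v2:1,v3:inf,v4:inf
step 3: dist = v0:9,v1:0,v2:1,v3:inf,v4:inf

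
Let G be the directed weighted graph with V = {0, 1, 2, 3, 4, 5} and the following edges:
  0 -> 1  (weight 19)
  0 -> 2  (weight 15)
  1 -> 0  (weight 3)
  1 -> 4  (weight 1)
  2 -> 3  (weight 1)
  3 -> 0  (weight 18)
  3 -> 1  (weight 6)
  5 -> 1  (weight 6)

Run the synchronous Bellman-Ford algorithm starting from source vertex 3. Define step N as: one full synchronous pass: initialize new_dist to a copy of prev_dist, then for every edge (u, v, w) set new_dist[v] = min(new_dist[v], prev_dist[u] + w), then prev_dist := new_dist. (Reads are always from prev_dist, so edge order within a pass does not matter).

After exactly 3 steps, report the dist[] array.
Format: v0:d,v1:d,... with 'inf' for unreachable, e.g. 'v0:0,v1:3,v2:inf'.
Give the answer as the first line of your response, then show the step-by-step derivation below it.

v0:9,v1:6,v2:24,v3:0,v4:7,v5:inf

step 1: dist = v0:18,v1:6,v2:inf,v3:0,v4:inf,v5:inf
step 2: dist = v0:9,v1:6,v2:33,v3:0,v4:7,v5:inf
step 3: dist = v0:9,v1:6,v2:24,v3:0,v4:7,v5:inf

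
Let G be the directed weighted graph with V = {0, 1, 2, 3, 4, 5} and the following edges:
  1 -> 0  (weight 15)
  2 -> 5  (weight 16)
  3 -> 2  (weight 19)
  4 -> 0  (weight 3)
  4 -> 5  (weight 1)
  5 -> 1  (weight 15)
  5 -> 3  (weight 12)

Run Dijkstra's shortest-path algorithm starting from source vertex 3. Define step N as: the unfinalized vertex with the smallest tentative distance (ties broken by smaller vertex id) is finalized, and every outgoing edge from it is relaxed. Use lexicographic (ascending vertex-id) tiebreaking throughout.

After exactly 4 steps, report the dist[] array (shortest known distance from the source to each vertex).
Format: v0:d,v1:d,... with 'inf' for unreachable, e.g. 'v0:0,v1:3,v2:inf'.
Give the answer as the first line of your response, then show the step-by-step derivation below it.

v0:65,v1:50,v2:19,v3:0,v4:inf,v5:35

step 1: dist = v0:inf,v1:inf,v2:19,v3:0,v4:inf,v5:inf
step 2: dist = v0:inf,v1:inf,v2:19,v3:0,v4:inf,v5:35
step 3: dist = v0:inf,v1:50,v2:19,v3:0,v4:inf,v5:35
step 4: dist = v0:65,v1:50,v2:19,v3:0,v4:inf,v5:35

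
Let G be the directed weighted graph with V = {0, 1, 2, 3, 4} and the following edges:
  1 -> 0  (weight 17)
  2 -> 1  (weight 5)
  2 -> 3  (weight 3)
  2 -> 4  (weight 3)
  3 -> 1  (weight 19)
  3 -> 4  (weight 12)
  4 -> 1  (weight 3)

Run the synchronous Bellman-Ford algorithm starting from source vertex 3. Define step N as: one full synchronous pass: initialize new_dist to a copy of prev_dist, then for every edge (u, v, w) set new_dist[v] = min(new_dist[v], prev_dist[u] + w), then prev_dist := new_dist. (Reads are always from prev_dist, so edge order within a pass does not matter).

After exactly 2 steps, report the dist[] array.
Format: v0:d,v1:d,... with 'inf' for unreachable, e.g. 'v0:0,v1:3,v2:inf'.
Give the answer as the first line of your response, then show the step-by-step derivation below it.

v0:36,v1:15,v2:inf,v3:0,v4:12

step 1: dist = v0:inf,v1:19,v2:inf,v3:0,v4:12
step 2: dist = v0:36,v1:15,v2:inf,v3:0,v4:12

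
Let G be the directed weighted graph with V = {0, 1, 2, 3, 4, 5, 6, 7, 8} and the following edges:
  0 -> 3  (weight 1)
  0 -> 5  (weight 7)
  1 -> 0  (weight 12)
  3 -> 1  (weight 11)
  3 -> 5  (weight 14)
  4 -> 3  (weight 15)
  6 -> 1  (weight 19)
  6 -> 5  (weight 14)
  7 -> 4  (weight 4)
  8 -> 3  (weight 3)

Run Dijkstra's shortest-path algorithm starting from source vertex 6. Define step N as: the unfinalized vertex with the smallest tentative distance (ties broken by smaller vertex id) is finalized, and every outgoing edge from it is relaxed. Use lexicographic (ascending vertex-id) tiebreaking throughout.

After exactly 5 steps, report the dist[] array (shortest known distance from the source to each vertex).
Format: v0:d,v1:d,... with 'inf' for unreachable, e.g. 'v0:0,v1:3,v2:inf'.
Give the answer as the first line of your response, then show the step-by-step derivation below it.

v0:31,v1:19,v2:inf,v3:32,v4:inf,v5:14,v6:0,v7:inf,v8:inf

step 1: dist = v0:inf,v1:19,v2:inf,v3:inf,v4:inf,v5:14,v6:0,v7:inf,v8:inf
step 2: dist = v0:inf,v1:19,v2:inf,v3:inf,v4:inf,v5:14,v6:0,v7:inf,v8:inf
step 3: dist = v0:31,v1:19,v2:inf,v3:inf,v4:inf,v5:14,v6:0,v7:inf,v8:inf
step 4: dist = v0:31,v1:19,v2:inf,v3:32,v4:inf,v5:14,v6:0,v7:inf,v8:inf
step 5: dist = v0:31,v1:19,v2:inf,v3:32,v4:inf,v5:14,v6:0,v7:inf,v8:inf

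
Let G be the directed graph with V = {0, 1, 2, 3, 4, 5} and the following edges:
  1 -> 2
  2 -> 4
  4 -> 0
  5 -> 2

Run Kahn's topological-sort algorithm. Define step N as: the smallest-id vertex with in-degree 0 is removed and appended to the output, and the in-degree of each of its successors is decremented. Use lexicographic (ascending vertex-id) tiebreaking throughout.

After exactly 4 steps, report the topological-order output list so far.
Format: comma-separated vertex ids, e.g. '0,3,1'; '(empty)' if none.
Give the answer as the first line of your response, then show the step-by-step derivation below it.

1,3,5,2

step 1: output 1; order=[1]; indeg=(1,0,1,0,1,0)
step 2: output 3; order=[1,3]; indeg=(1,0,1,0,1,0)
step 3: output 5; order=[1,3,5]; indeg=(1,0,0,0,1,0)
step 4: output 2; order=[1,3,5,2]; indeg=(1,0,0,0,0,0)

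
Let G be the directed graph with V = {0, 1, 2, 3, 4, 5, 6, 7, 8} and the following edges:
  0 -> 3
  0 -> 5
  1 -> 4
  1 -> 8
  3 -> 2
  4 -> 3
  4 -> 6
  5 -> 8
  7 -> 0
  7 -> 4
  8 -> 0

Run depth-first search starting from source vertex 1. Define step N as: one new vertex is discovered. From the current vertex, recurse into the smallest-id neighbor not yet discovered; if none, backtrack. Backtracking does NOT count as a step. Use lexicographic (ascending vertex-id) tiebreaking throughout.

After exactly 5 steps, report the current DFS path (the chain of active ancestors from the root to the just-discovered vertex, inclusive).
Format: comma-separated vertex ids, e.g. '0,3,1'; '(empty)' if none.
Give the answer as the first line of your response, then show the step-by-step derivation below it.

1,4,6

step 1: discover 1; path=1; order=1
step 2: discover 4; path=1>4; order=1,4
step 3: discover 3; path=1>4>3; order=1,4,3
step 4: discover 2; path=1>4>3>2; order=1,4,3,2
step 5: discover 6; path=1>4>6; order=1,4,3,2,6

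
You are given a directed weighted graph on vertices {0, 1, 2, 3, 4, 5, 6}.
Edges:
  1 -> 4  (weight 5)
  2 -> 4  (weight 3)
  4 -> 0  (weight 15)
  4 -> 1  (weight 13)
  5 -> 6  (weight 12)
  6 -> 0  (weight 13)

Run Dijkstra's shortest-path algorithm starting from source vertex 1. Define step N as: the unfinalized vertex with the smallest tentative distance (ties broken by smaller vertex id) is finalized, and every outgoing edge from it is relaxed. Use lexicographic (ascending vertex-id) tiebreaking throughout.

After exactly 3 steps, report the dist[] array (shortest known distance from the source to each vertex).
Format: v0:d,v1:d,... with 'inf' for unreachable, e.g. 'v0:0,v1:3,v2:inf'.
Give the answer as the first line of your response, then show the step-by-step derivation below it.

v0:20,v1:0,v2:inf,v3:inf,v4:5,v5:inf,v6:inf

step 1: dist = v0:inf,v1:0,v2:inf,v3:inf,v4:5,v5:inf,v6:inf
step 2: dist = v0:20,v1:0,v2:inf,v3:inf,v4:5,v5:inf,v6:inf
step 3: dist = v0:20,v1:0,v2:inf,v3:inf,v4:5,v5:inf,v6:inf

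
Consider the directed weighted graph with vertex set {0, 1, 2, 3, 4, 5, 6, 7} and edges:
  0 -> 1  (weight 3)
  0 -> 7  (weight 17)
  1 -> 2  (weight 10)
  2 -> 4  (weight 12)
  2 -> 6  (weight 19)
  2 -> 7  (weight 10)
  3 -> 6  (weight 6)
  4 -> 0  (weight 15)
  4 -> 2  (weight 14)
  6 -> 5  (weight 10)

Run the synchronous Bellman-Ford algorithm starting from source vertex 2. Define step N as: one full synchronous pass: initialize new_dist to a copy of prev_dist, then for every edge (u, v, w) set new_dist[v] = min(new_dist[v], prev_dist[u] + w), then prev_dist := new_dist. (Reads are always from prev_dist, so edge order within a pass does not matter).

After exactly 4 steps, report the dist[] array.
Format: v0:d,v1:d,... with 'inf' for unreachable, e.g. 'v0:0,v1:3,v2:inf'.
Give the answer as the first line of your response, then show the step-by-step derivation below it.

v0:27,v1:30,v2:0,v3:inf,v4:12,v5:29,v6:19,v7:10

step 1: dist = v0:inf,v1:inf,v2:0,v3:inf,v4:12,v5:inf,v6:19,v7:10
step 2: dist = v0:27,v1:inf,v2:0,v3:inf,v4:12,v5:29,v6:19,v7:10
step 3: dist = v0:27,v1:30,v2:0,v3:inf,v4:12,v5:29,v6:19,v7:10
step 4: dist = v0:27,v1:30,v2:0,v3:inf,v4:12,v5:29,v6:19,v7:10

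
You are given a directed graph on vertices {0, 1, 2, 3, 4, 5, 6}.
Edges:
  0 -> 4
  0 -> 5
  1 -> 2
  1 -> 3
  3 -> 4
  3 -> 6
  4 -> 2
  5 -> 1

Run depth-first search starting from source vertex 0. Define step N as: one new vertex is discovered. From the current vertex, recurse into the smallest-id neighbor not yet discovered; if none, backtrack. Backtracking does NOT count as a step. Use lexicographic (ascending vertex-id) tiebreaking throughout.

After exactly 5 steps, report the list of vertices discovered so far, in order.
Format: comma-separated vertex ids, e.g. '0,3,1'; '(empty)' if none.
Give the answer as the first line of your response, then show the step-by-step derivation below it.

0,4,2,5,1

step 1: discover 0; path=0; order=0
step 2: discover 4; path=0>4; order=0,4
step 3: discover 2; path=0>4>2; order=0,4,2
step 4: discover 5; path=0>5; order=0,4,2,5
step 5: discover 1; path=0>5>1; order=0,4,2,5,1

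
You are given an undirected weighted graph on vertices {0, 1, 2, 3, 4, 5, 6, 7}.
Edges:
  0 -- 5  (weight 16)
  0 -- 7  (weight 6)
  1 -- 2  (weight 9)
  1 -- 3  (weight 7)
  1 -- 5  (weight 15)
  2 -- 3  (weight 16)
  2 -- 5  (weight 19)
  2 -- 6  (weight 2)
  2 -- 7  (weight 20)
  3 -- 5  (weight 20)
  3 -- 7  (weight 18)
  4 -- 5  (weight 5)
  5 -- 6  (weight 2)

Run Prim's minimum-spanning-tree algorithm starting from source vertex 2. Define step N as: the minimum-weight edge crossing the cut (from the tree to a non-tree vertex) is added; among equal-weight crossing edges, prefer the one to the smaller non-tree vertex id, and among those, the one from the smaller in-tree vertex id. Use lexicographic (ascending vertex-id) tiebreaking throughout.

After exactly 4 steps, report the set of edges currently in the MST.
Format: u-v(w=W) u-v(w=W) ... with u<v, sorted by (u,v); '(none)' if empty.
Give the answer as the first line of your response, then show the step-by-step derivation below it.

1-2(w=9) 2-6(w=2) 4-5(w=5) 5-6(w=2)

step 1: add edge 2-6 (w=2); MST = {2-6(w=2)}
step 2: add edge 5-6 (w=2); MST = {2-6(w=2) 5-6(w=2)}
step 3: add edge 4-5 (w=5); MST = {2-6(w=2) 4-5(w=5) 5-6(w=2)}
step 4: add edge 1-2 (w=9); MST = {1-2(w=9) 2-6(w=2) 4-5(w=5) 5-6(w=2)}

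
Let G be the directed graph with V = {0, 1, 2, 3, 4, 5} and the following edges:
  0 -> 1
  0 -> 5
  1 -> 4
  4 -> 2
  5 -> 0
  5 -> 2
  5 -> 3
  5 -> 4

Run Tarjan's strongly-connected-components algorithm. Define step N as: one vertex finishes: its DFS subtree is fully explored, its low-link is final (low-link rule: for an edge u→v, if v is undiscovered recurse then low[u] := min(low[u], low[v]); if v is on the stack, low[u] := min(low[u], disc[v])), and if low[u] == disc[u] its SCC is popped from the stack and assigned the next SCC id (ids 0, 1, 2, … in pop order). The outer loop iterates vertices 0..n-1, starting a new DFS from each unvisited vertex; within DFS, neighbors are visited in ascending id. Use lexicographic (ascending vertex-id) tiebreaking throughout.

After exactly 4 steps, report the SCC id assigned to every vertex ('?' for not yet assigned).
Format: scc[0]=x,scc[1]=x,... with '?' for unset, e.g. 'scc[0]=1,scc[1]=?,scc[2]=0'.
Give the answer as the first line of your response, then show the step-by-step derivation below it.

scc[0]=?,scc[1]=2,scc[2]=0,scc[3]=3,scc[4]=1,scc[5]=?

step 1: low=(low[0]=0,low[1]=1,low[2]=3,low[3]=?,low[4]=2,low[5]=?); scc=(scc[0]=?,scc[1]=?,scc[2]=0,scc[3]=?,scc[4]=?,scc[5]=?)
step 2: low=(low[0]=0,low[1]=1,low[2]=3,low[3]=?,low[4]=2,low[5]=?); scc=(scc[0]=?,scc[1]=?,scc[2]=0,scc[3]=?,scc[4]=1,scc[5]=?)
step 3: low=(low[0]=0,low[1]=1,low[2]=3,low[3]=?,low[4]=2,low[5]=?); scc=(scc[0]=?,scc[1]=2,scc[2]=0,scc[3]=?,scc[4]=1,scc[5]=?)
step 4: low=(low[0]=0,low[1]=1,low[2]=3,low[3]=5,low[4]=2,low[5]=0); scc=(scc[0]=?,scc[1]=2,scc[2]=0,scc[3]=3,scc[4]=1,scc[5]=?)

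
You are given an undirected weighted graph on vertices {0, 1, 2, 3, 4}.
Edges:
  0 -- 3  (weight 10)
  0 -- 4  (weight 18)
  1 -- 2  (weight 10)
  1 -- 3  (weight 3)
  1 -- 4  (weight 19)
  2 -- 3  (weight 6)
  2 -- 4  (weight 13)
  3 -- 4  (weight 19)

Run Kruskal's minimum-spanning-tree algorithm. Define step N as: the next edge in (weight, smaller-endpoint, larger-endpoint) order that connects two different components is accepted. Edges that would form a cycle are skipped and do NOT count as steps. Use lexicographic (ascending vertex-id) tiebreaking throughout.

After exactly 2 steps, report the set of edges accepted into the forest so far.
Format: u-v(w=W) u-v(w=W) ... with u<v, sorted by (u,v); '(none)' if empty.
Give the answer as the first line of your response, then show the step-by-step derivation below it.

1-3(w=3) 2-3(w=6)

step 1: add edge 1-3 (w=3); MST = {1-3(w=3)}
step 2: add edge 2-3 (w=6); MST = {1-3(w=3) 2-3(w=6)}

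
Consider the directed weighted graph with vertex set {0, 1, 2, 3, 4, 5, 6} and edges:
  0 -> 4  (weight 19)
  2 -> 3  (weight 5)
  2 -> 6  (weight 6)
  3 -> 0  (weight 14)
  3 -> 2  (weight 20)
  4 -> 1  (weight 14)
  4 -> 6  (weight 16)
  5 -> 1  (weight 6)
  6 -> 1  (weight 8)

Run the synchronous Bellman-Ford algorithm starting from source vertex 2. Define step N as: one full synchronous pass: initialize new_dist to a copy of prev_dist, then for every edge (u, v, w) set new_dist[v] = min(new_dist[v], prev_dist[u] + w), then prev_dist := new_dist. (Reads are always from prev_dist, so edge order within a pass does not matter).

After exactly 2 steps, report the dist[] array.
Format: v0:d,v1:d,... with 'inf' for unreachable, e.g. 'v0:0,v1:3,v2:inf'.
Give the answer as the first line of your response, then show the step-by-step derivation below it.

v0:19,v1:14,v2:0,v3:5,v4:inf,v5:inf,v6:6

step 1: dist = v0:inf,v1:inf,v2:0,v3:5,v4:inf,v5:inf,v6:6
step 2: dist = v0:19,v1:14,v2:0,v3:5,v4:inf,v5:inf,v6:6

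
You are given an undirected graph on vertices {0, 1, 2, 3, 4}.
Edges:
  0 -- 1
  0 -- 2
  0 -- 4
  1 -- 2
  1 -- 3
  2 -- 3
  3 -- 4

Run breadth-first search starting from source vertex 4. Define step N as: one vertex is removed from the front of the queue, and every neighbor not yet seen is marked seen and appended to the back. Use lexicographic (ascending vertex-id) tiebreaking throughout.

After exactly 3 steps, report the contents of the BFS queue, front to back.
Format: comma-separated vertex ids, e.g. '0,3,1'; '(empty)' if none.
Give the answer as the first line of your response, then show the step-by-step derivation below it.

1,2

step 1: dequeue 4; queue=[0,3]; order=4
step 2: dequeue 0; queue=[3,1,2]; order=4,0
step 3: dequeue 3; queue=[1,2]; order=4,0,3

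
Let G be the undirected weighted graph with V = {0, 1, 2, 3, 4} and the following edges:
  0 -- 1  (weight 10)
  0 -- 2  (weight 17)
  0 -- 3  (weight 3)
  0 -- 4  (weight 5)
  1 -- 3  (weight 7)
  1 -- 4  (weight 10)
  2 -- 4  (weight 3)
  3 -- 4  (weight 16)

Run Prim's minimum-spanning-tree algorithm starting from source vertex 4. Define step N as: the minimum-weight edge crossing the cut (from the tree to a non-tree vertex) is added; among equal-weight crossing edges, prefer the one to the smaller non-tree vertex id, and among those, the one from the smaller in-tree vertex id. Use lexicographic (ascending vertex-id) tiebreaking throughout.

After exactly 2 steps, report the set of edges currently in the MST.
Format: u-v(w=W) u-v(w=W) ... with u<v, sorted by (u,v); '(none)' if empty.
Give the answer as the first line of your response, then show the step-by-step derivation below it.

0-4(w=5) 2-4(w=3)

step 1: add edge 2-4 (w=3); MST = {2-4(w=3)}
step 2: add edge 0-4 (w=5); MST = {0-4(w=5) 2-4(w=3)}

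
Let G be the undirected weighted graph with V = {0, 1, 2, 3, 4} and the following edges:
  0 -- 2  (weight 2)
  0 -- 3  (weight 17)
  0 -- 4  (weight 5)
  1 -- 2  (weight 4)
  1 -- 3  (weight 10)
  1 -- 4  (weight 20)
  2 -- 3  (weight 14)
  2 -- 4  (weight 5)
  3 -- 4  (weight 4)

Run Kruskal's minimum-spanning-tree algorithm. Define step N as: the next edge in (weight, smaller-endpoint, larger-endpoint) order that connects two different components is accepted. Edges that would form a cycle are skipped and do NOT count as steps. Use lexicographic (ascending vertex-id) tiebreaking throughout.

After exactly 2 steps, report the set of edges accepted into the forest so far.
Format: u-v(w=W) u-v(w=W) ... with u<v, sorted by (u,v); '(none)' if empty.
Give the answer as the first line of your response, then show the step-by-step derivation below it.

0-2(w=2) 1-2(w=4)

step 1: add edge 0-2 (w=2); MST = {0-2(w=2)}
step 2: add edge 1-2 (w=4); MST = {0-2(w=2) 1-2(w=4)}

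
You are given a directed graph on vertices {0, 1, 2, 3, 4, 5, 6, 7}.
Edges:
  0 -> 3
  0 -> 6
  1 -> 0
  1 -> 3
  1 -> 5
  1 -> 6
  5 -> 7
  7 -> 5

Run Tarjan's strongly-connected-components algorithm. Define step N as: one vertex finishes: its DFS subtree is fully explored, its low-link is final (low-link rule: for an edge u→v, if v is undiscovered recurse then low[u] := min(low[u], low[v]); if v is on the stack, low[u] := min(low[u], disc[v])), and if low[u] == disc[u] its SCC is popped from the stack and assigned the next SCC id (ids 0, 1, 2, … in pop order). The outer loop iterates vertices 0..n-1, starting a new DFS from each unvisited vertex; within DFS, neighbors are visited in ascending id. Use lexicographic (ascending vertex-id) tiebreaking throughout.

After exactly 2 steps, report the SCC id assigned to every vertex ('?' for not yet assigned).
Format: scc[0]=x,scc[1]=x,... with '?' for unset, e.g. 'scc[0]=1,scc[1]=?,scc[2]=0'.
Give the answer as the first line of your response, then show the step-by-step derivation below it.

scc[0]=?,scc[1]=?,scc[2]=?,scc[3]=0,scc[4]=?,scc[5]=?,scc[6]=1,scc[7]=?

step 1: low=(low[0]=0,low[1]=?,low[2]=?,low[3]=1,low[4]=?,low[5]=?,low[6]=?,low[7]=?); scc=(scc[0]=?,scc[1]=?,scc[2]=?,scc[3]=0,scc[4]=?,scc[5]=?,scc[6]=?,scc[7]=?)
step 2: low=(low[0]=0,low[1]=?,low[2]=?,low[3]=1,low[4]=?,low[5]=?,low[6]=2,low[7]=?); scc=(scc[0]=?,scc[1]=?,scc[2]=?,scc[3]=0,scc[4]=?,scc[5]=?,scc[6]=1,scc[7]=?)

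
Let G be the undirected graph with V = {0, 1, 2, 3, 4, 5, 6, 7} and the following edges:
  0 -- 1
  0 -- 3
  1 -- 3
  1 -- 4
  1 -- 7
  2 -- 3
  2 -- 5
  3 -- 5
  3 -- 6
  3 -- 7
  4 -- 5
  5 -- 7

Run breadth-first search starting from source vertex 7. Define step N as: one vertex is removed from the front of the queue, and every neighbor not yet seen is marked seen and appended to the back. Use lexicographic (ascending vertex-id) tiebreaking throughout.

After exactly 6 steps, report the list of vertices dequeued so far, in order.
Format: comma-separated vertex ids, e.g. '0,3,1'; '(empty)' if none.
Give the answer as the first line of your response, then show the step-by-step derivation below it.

7,1,3,5,0,4

step 1: dequeue 7; queue=[1,3,5]; order=7
step 2: dequeue 1; queue=[3,5,0,4]; order=7,1
step 3: dequeue 3; queue=[5,0,4,2,6]; order=7,1,3
step 4: dequeue 5; queue=[0,4,2,6]; order=7,1,3,5
step 5: dequeue 0; queue=[4,2,6]; order=7,1,3,5,0
step 6: dequeue 4; queue=[2,6]; order=7,1,3,5,0,4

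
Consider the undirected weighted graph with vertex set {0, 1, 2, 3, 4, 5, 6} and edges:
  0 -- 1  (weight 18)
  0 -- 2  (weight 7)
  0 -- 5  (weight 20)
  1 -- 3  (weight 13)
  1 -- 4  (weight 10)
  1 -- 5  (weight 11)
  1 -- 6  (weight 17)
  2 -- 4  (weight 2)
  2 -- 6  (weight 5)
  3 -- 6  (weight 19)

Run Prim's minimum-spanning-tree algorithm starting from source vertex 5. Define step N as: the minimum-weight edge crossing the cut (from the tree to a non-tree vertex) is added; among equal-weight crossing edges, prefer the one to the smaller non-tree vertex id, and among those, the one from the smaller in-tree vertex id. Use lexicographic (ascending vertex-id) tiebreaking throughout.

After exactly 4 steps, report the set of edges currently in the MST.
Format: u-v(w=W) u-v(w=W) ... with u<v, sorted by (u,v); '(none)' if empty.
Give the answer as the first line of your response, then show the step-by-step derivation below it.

1-4(w=10) 1-5(w=11) 2-4(w=2) 2-6(w=5)

step 1: add edge 1-5 (w=11); MST = {1-5(w=11)}
step 2: add edge 1-4 (w=10); MST = {1-4(w=10) 1-5(w=11)}
step 3: add edge 2-4 (w=2); MST = {1-4(w=10) 1-5(w=11) 2-4(w=2)}
step 4: add edge 2-6 (w=5); MST = {1-4(w=10) 1-5(w=11) 2-4(w=2) 2-6(w=5)}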